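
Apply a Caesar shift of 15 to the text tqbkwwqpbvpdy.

ifqzllfeqkesn

t(19): 19+15=34≡8 → i
q(16): 16+15=31≡5 → f
b(1): 1+15=16 → q
k(10): 10+15=25 → z
w(22): 22+15=37≡11 → l
w(22): 22+15=37≡11 → l
q(16): 16+15=31≡5 → f
p(15): 15+15=30≡4 → e
b(1): 1+15=16 → q
v(21): 21+15=36≡10 → k
p(15): 15+15=30≡4 → e
d(3): 3+15=18 → s
y(24): 24+15=39≡13 → n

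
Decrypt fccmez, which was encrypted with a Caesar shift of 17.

ollvni

f(5): 5−17=-12≡14 → o
c(2): 2−17=-15≡11 → l
c(2): 2−17=-15≡11 → l
m(12): 12−17=-5≡21 → v
e(4): 4−17=-13≡13 → n
z(25): 25−17=8 → i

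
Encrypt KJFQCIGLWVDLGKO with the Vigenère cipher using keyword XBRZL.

Repeat the key across the message: XBRZLXBRZLXBRZL
K(10)+X(23): 33≡7 → H
J(9)+B(1): 10 → K
F(5)+R(17): 22 → W
Q(16)+Z(25): 41≡15 → P
C(2)+L(11): 13 → N
I(8)+X(23): 31≡5 → F
G(6)+B(1): 7 → H
L(11)+R(17): 28≡2 → C
W(22)+Z(25): 47≡21 → V
V(21)+L(11): 32≡6 → G
D(3)+X(23): 26≡0 → A
L(11)+B(1): 12 → M
G(6)+R(17): 23 → X
K(10)+Z(25): 35≡9 → J
O(14)+L(11): 25 → Z

HKWPNFHCVGAMXJZ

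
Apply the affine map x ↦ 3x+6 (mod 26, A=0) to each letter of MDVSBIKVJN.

QPRIJEKRHT

M(12): 3·12+6=42≡16 → Q
D(3): 3·3+6=15 → P
V(21): 3·21+6=69≡17 → R
S(18): 3·18+6=60≡8 → I
B(1): 3·1+6=9 → J
I(8): 3·8+6=30≡4 → E
K(10): 3·10+6=36≡10 → K
V(21): 3·21+6=69≡17 → R
J(9): 3·9+6=33≡7 → H
N(13): 3·13+6=45≡19 → T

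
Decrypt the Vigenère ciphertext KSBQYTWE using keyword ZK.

LICGZJXU

Repeat the key across the ciphertext: ZKZKZKZK
K(10)−Z(25): -15≡11 → L
S(18)−K(10): 8 → I
B(1)−Z(25): -24≡2 → C
Q(16)−K(10): 6 → G
Y(24)−Z(25): -1≡25 → Z
T(19)−K(10): 9 → J
W(22)−Z(25): -3≡23 → X
E(4)−K(10): -6≡20 → U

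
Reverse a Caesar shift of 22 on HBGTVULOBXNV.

H(7): 7−22=-15≡11 → L
B(1): 1−22=-21≡5 → F
G(6): 6−22=-16≡10 → K
T(19): 19−22=-3≡23 → X
V(21): 21−22=-1≡25 → Z
U(20): 20−22=-2≡24 → Y
L(11): 11−22=-11≡15 → P
O(14): 14−22=-8≡18 → S
B(1): 1−22=-21≡5 → F
X(23): 23−22=1 → B
N(13): 13−22=-9≡17 → R
V(21): 21−22=-1≡25 → Z

LFKXZYPSFBRZ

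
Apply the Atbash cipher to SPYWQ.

HKBDJ

S(18) → H(7)
P(15) → K(10)
Y(24) → B(1)
W(22) → D(3)
Q(16) → J(9)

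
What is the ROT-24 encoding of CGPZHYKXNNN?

C(2): 2+24=26≡0 → A
G(6): 6+24=30≡4 → E
P(15): 15+24=39≡13 → N
Z(25): 25+24=49≡23 → X
H(7): 7+24=31≡5 → F
Y(24): 24+24=48≡22 → W
K(10): 10+24=34≡8 → I
X(23): 23+24=47≡21 → V
N(13): 13+24=37≡11 → L
N(13): 13+24=37≡11 → L
N(13): 13+24=37≡11 → L

AENXFWIVLLL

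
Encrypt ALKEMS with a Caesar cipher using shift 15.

A(0): 0+15=15 → P
L(11): 11+15=26≡0 → A
K(10): 10+15=25 → Z
E(4): 4+15=19 → T
M(12): 12+15=27≡1 → B
S(18): 18+15=33≡7 → H

PAZTBH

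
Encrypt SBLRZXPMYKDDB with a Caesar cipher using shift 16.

S(18): 18+16=34≡8 → I
B(1): 1+16=17 → R
L(11): 11+16=27≡1 → B
R(17): 17+16=33≡7 → H
Z(25): 25+16=41≡15 → P
X(23): 23+16=39≡13 → N
P(15): 15+16=31≡5 → F
M(12): 12+16=28≡2 → C
Y(24): 24+16=40≡14 → O
K(10): 10+16=26≡0 → A
D(3): 3+16=19 → T
D(3): 3+16=19 → T
B(1): 1+16=17 → R

IRBHPNFCOATTR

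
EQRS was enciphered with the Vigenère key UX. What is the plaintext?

KTXV

Repeat the key across the ciphertext: UXUX
E(4)−U(20): -16≡10 → K
Q(16)−X(23): -7≡19 → T
R(17)−U(20): -3≡23 → X
S(18)−X(23): -5≡21 → V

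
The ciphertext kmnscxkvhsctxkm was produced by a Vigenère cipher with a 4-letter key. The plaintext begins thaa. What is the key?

rfns

Subtract each crib letter from the matching ciphertext letter (mod 26):
k(10)−t(19)=-9≡17 → r
m(12)−h(7)=5 → f
n(13)−a(0)=13 → n
s(18)−a(0)=18 → s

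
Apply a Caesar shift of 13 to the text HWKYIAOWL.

UJXLVNBJY

H(7): 7+13=20 → U
W(22): 22+13=35≡9 → J
K(10): 10+13=23 → X
Y(24): 24+13=37≡11 → L
I(8): 8+13=21 → V
A(0): 0+13=13 → N
O(14): 14+13=27≡1 → B
W(22): 22+13=35≡9 → J
L(11): 11+13=24 → Y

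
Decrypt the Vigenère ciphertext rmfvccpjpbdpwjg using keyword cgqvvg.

Repeat the key across the ciphertext: cgqvvgcgqvvgcgq
r(17)−c(2): 15 → p
m(12)−g(6): 6 → g
f(5)−q(16): -11≡15 → p
v(21)−v(21): 0 → a
c(2)−v(21): -19≡7 → h
c(2)−g(6): -4≡22 → w
p(15)−c(2): 13 → n
j(9)−g(6): 3 → d
p(15)−q(16): -1≡25 → z
b(1)−v(21): -20≡6 → g
d(3)−v(21): -18≡8 → i
p(15)−g(6): 9 → j
w(22)−c(2): 20 → u
j(9)−g(6): 3 → d
g(6)−q(16): -10≡16 → q

pgpahwndzgijudq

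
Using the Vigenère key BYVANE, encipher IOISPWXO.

JMDSCAYM

Repeat the key across the message: BYVANEBY
I(8)+B(1): 9 → J
O(14)+Y(24): 38≡12 → M
I(8)+V(21): 29≡3 → D
S(18)+A(0): 18 → S
P(15)+N(13): 28≡2 → C
W(22)+E(4): 26≡0 → A
X(23)+B(1): 24 → Y
O(14)+Y(24): 38≡12 → M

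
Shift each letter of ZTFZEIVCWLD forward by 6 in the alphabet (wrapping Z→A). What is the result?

FZLFKOBICRJ

Z(25): 25+6=31≡5 → F
T(19): 19+6=25 → Z
F(5): 5+6=11 → L
Z(25): 25+6=31≡5 → F
E(4): 4+6=10 → K
I(8): 8+6=14 → O
V(21): 21+6=27≡1 → B
C(2): 2+6=8 → I
W(22): 22+6=28≡2 → C
L(11): 11+6=17 → R
D(3): 3+6=9 → J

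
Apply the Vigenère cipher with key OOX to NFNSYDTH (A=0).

BTKGMAHV

Repeat the key across the message: OOXOOXOO
N(13)+O(14): 27≡1 → B
F(5)+O(14): 19 → T
N(13)+X(23): 36≡10 → K
S(18)+O(14): 32≡6 → G
Y(24)+O(14): 38≡12 → M
D(3)+X(23): 26≡0 → A
T(19)+O(14): 33≡7 → H
H(7)+O(14): 21 → V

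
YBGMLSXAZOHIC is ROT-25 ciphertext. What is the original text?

Y(24): 24−25=-1≡25 → Z
B(1): 1−25=-24≡2 → C
G(6): 6−25=-19≡7 → H
M(12): 12−25=-13≡13 → N
L(11): 11−25=-14≡12 → M
S(18): 18−25=-7≡19 → T
X(23): 23−25=-2≡24 → Y
A(0): 0−25=-25≡1 → B
Z(25): 25−25=0 → A
O(14): 14−25=-11≡15 → P
H(7): 7−25=-18≡8 → I
I(8): 8−25=-17≡9 → J
C(2): 2−25=-23≡3 → D

ZCHNMTYBAPIJD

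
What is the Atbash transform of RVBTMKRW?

R(17) → I(8)
V(21) → E(4)
B(1) → Y(24)
T(19) → G(6)
M(12) → N(13)
K(10) → P(15)
R(17) → I(8)
W(22) → D(3)

IEYGNPID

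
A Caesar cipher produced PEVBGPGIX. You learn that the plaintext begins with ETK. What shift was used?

From the crib: P(15)−E(4)=11, so the shift is 11.

11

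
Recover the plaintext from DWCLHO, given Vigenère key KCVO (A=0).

Repeat the key across the ciphertext: KCVOKC
D(3)−K(10): -7≡19 → T
W(22)−C(2): 20 → U
C(2)−V(21): -19≡7 → H
L(11)−O(14): -3≡23 → X
H(7)−K(10): -3≡23 → X
O(14)−C(2): 12 → M

TUHXXM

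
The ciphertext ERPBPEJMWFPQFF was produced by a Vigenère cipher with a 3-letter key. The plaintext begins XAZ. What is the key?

HRQ

Subtract each crib letter from the matching ciphertext letter (mod 26):
E(4)−X(23)=-19≡7 → H
R(17)−A(0)=17 → R
P(15)−Z(25)=-10≡16 → Q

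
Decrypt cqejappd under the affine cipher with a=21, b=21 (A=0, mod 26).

The inverse of 21 mod 26 is 5, since 21·5=105≡1. Apply D(y)=5·(y−21) mod 26:
c(2): 5·(2−21)=-95≡9 → j
q(16): 5·(16−21)=-25≡1 → b
e(4): 5·(4−21)=-85≡19 → t
j(9): 5·(9−21)=-60≡18 → s
a(0): 5·(0−21)=-105≡25 → z
p(15): 5·(15−21)=-30≡22 → w
p(15): 5·(15−21)=-30≡22 → w
d(3): 5·(3−21)=-90≡14 → o

jbtszwwo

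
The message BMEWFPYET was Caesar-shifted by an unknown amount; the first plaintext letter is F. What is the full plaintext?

From the crib: B(1)−F(5)=-4≡22, so the shift is 22.
Subtract 22 from each ciphertext letter:
B(1): 1−22=-21≡5 → F
M(12): 12−22=-10≡16 → Q
E(4): 4−22=-18≡8 → I
W(22): 22−22=0 → A
F(5): 5−22=-17≡9 → J
P(15): 15−22=-7≡19 → T
Y(24): 24−22=2 → C
E(4): 4−22=-18≡8 → I
T(19): 19−22=-3≡23 → X

FQIAJTCIX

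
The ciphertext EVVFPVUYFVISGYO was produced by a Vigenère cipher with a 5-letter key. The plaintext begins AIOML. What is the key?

ENHTE

Subtract each crib letter from the matching ciphertext letter (mod 26):
E(4)−A(0)=4 → E
V(21)−I(8)=13 → N
V(21)−O(14)=7 → H
F(5)−M(12)=-7≡19 → T
P(15)−L(11)=4 → E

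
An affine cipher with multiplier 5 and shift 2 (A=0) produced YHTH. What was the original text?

The inverse of 5 mod 26 is 21, since 5·21=105≡1. Apply D(y)=21·(y−2) mod 26:
Y(24): 21·(24−2)=462≡20 → U
H(7): 21·(7−2)=105≡1 → B
T(19): 21·(19−2)=357≡19 → T
H(7): 21·(7−2)=105≡1 → B

UBTB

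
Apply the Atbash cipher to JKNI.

J(9) → Q(16)
K(10) → P(15)
N(13) → M(12)
I(8) → R(17)

QPMR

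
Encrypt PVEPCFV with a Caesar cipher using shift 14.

DJSDQTJ

P(15): 15+14=29≡3 → D
V(21): 21+14=35≡9 → J
E(4): 4+14=18 → S
P(15): 15+14=29≡3 → D
C(2): 2+14=16 → Q
F(5): 5+14=19 → T
V(21): 21+14=35≡9 → J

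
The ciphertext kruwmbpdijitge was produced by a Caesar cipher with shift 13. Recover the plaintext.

k(10): 10−13=-3≡23 → x
r(17): 17−13=4 → e
u(20): 20−13=7 → h
w(22): 22−13=9 → j
m(12): 12−13=-1≡25 → z
b(1): 1−13=-12≡14 → o
p(15): 15−13=2 → c
d(3): 3−13=-10≡16 → q
i(8): 8−13=-5≡21 → v
j(9): 9−13=-4≡22 → w
i(8): 8−13=-5≡21 → v
t(19): 19−13=6 → g
g(6): 6−13=-7≡19 → t
e(4): 4−13=-9≡17 → r

xehjzocqvwvgtr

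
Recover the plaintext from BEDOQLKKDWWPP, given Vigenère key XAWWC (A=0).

EEHSOOKOHUZPT

Repeat the key across the ciphertext: XAWWCXAWWCXAW
B(1)−X(23): -22≡4 → E
E(4)−A(0): 4 → E
D(3)−W(22): -19≡7 → H
O(14)−W(22): -8≡18 → S
Q(16)−C(2): 14 → O
L(11)−X(23): -12≡14 → O
K(10)−A(0): 10 → K
K(10)−W(22): -12≡14 → O
D(3)−W(22): -19≡7 → H
W(22)−C(2): 20 → U
W(22)−X(23): -1≡25 → Z
P(15)−A(0): 15 → P
P(15)−W(22): -7≡19 → T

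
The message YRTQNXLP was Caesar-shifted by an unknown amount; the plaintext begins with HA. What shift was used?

From the crib: Y(24)−H(7)=17, so the shift is 17.

17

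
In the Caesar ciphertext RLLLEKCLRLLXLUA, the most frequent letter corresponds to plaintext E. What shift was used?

The most frequent ciphertext letter is L (appears 7 times).
L is position 11; E is position 4.
Shift = 7.

7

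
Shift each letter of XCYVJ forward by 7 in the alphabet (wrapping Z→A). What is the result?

EJFCQ

X(23): 23+7=30≡4 → E
C(2): 2+7=9 → J
Y(24): 24+7=31≡5 → F
V(21): 21+7=28≡2 → C
J(9): 9+7=16 → Q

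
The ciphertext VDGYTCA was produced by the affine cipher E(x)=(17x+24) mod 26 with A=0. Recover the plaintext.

The inverse of 17 mod 26 is 23, since 17·23=391≡1. Apply D(y)=23·(y−24) mod 26:
V(21): 23·(21−24)=-69≡9 → J
D(3): 23·(3−24)=-483≡11 → L
G(6): 23·(6−24)=-414≡2 → C
Y(24): 23·(24−24)=0 → A
T(19): 23·(19−24)=-115≡15 → P
C(2): 23·(2−24)=-506≡14 → O
A(0): 23·(0−24)=-552≡20 → U

JLCAPOU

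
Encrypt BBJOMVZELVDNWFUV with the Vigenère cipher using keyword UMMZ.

VNVNGHLDFHPMQRGU

Repeat the key across the message: UMMZUMMZUMMZUMMZ
B(1)+U(20): 21 → V
B(1)+M(12): 13 → N
J(9)+M(12): 21 → V
O(14)+Z(25): 39≡13 → N
M(12)+U(20): 32≡6 → G
V(21)+M(12): 33≡7 → H
Z(25)+M(12): 37≡11 → L
E(4)+Z(25): 29≡3 → D
L(11)+U(20): 31≡5 → F
V(21)+M(12): 33≡7 → H
D(3)+M(12): 15 → P
N(13)+Z(25): 38≡12 → M
W(22)+U(20): 42≡16 → Q
F(5)+M(12): 17 → R
U(20)+M(12): 32≡6 → G
V(21)+Z(25): 46≡20 → U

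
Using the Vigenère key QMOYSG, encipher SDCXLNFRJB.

Repeat the key across the message: QMOYSGQMOY
S(18)+Q(16): 34≡8 → I
D(3)+M(12): 15 → P
C(2)+O(14): 16 → Q
X(23)+Y(24): 47≡21 → V
L(11)+S(18): 29≡3 → D
N(13)+G(6): 19 → T
F(5)+Q(16): 21 → V
R(17)+M(12): 29≡3 → D
J(9)+O(14): 23 → X
B(1)+Y(24): 25 → Z

IPQVDTVDXZ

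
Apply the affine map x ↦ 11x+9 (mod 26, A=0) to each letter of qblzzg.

q(16): 11·16+9=185≡3 → d
b(1): 11·1+9=20 → u
l(11): 11·11+9=130≡0 → a
z(25): 11·25+9=284≡24 → y
z(25): 11·25+9=284≡24 → y
g(6): 11·6+9=75≡23 → x

duayyx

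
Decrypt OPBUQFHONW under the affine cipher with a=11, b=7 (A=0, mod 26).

The inverse of 11 mod 26 is 19, since 11·19=209≡1. Apply D(y)=19·(y−7) mod 26:
O(14): 19·(14−7)=133≡3 → D
P(15): 19·(15−7)=152≡22 → W
B(1): 19·(1−7)=-114≡16 → Q
U(20): 19·(20−7)=247≡13 → N
Q(16): 19·(16−7)=171≡15 → P
F(5): 19·(5−7)=-38≡14 → O
H(7): 19·(7−7)=0 → A
O(14): 19·(14−7)=133≡3 → D
N(13): 19·(13−7)=114≡10 → K
W(22): 19·(22−7)=285≡25 → Z

DWQNPOADKZ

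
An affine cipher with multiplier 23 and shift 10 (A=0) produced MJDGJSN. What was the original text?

IJLKJGZ

The inverse of 23 mod 26 is 17, since 23·17=391≡1. Apply D(y)=17·(y−10) mod 26:
M(12): 17·(12−10)=34≡8 → I
J(9): 17·(9−10)=-17≡9 → J
D(3): 17·(3−10)=-119≡11 → L
G(6): 17·(6−10)=-68≡10 → K
J(9): 17·(9−10)=-17≡9 → J
S(18): 17·(18−10)=136≡6 → G
N(13): 17·(13−10)=51≡25 → Z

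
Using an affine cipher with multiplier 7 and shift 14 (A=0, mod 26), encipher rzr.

r(17): 7·17+14=133≡3 → d
z(25): 7·25+14=189≡7 → h
r(17): 7·17+14=133≡3 → d

dhd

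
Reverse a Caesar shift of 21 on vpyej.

v(21): 21−21=0 → a
p(15): 15−21=-6≡20 → u
y(24): 24−21=3 → d
e(4): 4−21=-17≡9 → j
j(9): 9−21=-12≡14 → o

audjo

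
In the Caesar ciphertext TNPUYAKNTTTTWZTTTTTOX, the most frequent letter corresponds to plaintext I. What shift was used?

11

The most frequent ciphertext letter is T (appears 10 times).
T is position 19; I is position 8.
Shift = 11.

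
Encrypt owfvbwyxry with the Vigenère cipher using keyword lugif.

Repeat the key across the message: lugiflugif
o(14)+l(11): 25 → z
w(22)+u(20): 42≡16 → q
f(5)+g(6): 11 → l
v(21)+i(8): 29≡3 → d
b(1)+f(5): 6 → g
w(22)+l(11): 33≡7 → h
y(24)+u(20): 44≡18 → s
x(23)+g(6): 29≡3 → d
r(17)+i(8): 25 → z
y(24)+f(5): 29≡3 → d

zqldghsdzd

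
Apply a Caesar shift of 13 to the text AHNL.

NUAY

A(0): 0+13=13 → N
H(7): 7+13=20 → U
N(13): 13+13=26≡0 → A
L(11): 11+13=24 → Y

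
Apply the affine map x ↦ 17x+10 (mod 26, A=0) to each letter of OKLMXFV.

OYPGLRD

O(14): 17·14+10=248≡14 → O
K(10): 17·10+10=180≡24 → Y
L(11): 17·11+10=197≡15 → P
M(12): 17·12+10=214≡6 → G
X(23): 17·23+10=401≡11 → L
F(5): 17·5+10=95≡17 → R
V(21): 17·21+10=367≡3 → D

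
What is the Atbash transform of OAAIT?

LZZRG

O(14) → L(11)
A(0) → Z(25)
A(0) → Z(25)
I(8) → R(17)
T(19) → G(6)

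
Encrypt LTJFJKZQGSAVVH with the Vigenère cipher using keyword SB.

DUBGBLRRYTSWNI

Repeat the key across the message: SBSBSBSBSBSBSB
L(11)+S(18): 29≡3 → D
T(19)+B(1): 20 → U
J(9)+S(18): 27≡1 → B
F(5)+B(1): 6 → G
J(9)+S(18): 27≡1 → B
K(10)+B(1): 11 → L
Z(25)+S(18): 43≡17 → R
Q(16)+B(1): 17 → R
G(6)+S(18): 24 → Y
S(18)+B(1): 19 → T
A(0)+S(18): 18 → S
V(21)+B(1): 22 → W
V(21)+S(18): 39≡13 → N
H(7)+B(1): 8 → I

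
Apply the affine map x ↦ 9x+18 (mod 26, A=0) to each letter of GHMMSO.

G(6): 9·6+18=72≡20 → U
H(7): 9·7+18=81≡3 → D
M(12): 9·12+18=126≡22 → W
M(12): 9·12+18=126≡22 → W
S(18): 9·18+18=180≡24 → Y
O(14): 9·14+18=144≡14 → O

UDWWYO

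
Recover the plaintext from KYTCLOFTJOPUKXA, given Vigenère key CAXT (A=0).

Repeat the key across the ciphertext: CAXTCAXTCAXTCAX
K(10)−C(2): 8 → I
Y(24)−A(0): 24 → Y
T(19)−X(23): -4≡22 → W
C(2)−T(19): -17≡9 → J
L(11)−C(2): 9 → J
O(14)−A(0): 14 → O
F(5)−X(23): -18≡8 → I
T(19)−T(19): 0 → A
J(9)−C(2): 7 → H
O(14)−A(0): 14 → O
P(15)−X(23): -8≡18 → S
U(20)−T(19): 1 → B
K(10)−C(2): 8 → I
X(23)−A(0): 23 → X
A(0)−X(23): -23≡3 → D

IYWJJOIAHOSBIXD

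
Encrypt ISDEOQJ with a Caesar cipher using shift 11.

TDOPZBU

I(8): 8+11=19 → T
S(18): 18+11=29≡3 → D
D(3): 3+11=14 → O
E(4): 4+11=15 → P
O(14): 14+11=25 → Z
Q(16): 16+11=27≡1 → B
J(9): 9+11=20 → U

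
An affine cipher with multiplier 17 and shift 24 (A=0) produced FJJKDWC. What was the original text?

The inverse of 17 mod 26 is 23, since 17·23=391≡1. Apply D(y)=23·(y−24) mod 26:
F(5): 23·(5−24)=-437≡5 → F
J(9): 23·(9−24)=-345≡19 → T
J(9): 23·(9−24)=-345≡19 → T
K(10): 23·(10−24)=-322≡16 → Q
D(3): 23·(3−24)=-483≡11 → L
W(22): 23·(22−24)=-46≡6 → G
C(2): 23·(2−24)=-506≡14 → O

FTTQLGO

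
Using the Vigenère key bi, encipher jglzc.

Repeat the key across the message: bibib
j(9)+b(1): 10 → k
g(6)+i(8): 14 → o
l(11)+b(1): 12 → m
z(25)+i(8): 33≡7 → h
c(2)+b(1): 3 → d

komhd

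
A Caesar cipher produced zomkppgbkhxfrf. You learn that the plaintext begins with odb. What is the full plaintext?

From the crib: z(25)−o(14)=11, so the shift is 11.
Subtract 11 from each ciphertext letter:
z(25): 25−11=14 → o
o(14): 14−11=3 → d
m(12): 12−11=1 → b
k(10): 10−11=-1≡25 → z
p(15): 15−11=4 → e
p(15): 15−11=4 → e
g(6): 6−11=-5≡21 → v
b(1): 1−11=-10≡16 → q
k(10): 10−11=-1≡25 → z
h(7): 7−11=-4≡22 → w
x(23): 23−11=12 → m
f(5): 5−11=-6≡20 → u
r(17): 17−11=6 → g
f(5): 5−11=-6≡20 → u

odbzeevqzwmugu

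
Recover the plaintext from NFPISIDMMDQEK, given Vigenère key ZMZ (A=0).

Repeat the key across the ciphertext: ZMZZMZZMZZMZZ
N(13)−Z(25): -12≡14 → O
F(5)−M(12): -7≡19 → T
P(15)−Z(25): -10≡16 → Q
I(8)−Z(25): -17≡9 → J
S(18)−M(12): 6 → G
I(8)−Z(25): -17≡9 → J
D(3)−Z(25): -22≡4 → E
M(12)−M(12): 0 → A
M(12)−Z(25): -13≡13 → N
D(3)−Z(25): -22≡4 → E
Q(16)−M(12): 4 → E
E(4)−Z(25): -21≡5 → F
K(10)−Z(25): -15≡11 → L

OTQJGJEANEEFL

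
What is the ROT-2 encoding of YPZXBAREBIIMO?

ARBZDCTGDKKOQ

Y(24): 24+2=26≡0 → A
P(15): 15+2=17 → R
Z(25): 25+2=27≡1 → B
X(23): 23+2=25 → Z
B(1): 1+2=3 → D
A(0): 0+2=2 → C
R(17): 17+2=19 → T
E(4): 4+2=6 → G
B(1): 1+2=3 → D
I(8): 8+2=10 → K
I(8): 8+2=10 → K
M(12): 12+2=14 → O
O(14): 14+2=16 → Q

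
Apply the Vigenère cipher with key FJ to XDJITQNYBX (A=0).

Repeat the key across the message: FJFJFJFJFJ
X(23)+F(5): 28≡2 → C
D(3)+J(9): 12 → M
J(9)+F(5): 14 → O
I(8)+J(9): 17 → R
T(19)+F(5): 24 → Y
Q(16)+J(9): 25 → Z
N(13)+F(5): 18 → S
Y(24)+J(9): 33≡7 → H
B(1)+F(5): 6 → G
X(23)+J(9): 32≡6 → G

CMORYZSHGG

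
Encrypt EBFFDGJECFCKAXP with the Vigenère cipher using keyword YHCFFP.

Repeat the key across the message: YHCFFPYHCFFPYHC
E(4)+Y(24): 28≡2 → C
B(1)+H(7): 8 → I
F(5)+C(2): 7 → H
F(5)+F(5): 10 → K
D(3)+F(5): 8 → I
G(6)+P(15): 21 → V
J(9)+Y(24): 33≡7 → H
E(4)+H(7): 11 → L
C(2)+C(2): 4 → E
F(5)+F(5): 10 → K
C(2)+F(5): 7 → H
K(10)+P(15): 25 → Z
A(0)+Y(24): 24 → Y
X(23)+H(7): 30≡4 → E
P(15)+C(2): 17 → R

CIHKIVHLEKHZYER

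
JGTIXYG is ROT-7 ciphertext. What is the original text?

CZMBQRZ

J(9): 9−7=2 → C
G(6): 6−7=-1≡25 → Z
T(19): 19−7=12 → M
I(8): 8−7=1 → B
X(23): 23−7=16 → Q
Y(24): 24−7=17 → R
G(6): 6−7=-1≡25 → Z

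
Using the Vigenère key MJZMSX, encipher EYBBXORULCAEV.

QHANPLDDKOSBH

Repeat the key across the message: MJZMSXMJZMSXM
E(4)+M(12): 16 → Q
Y(24)+J(9): 33≡7 → H
B(1)+Z(25): 26≡0 → A
B(1)+M(12): 13 → N
X(23)+S(18): 41≡15 → P
O(14)+X(23): 37≡11 → L
R(17)+M(12): 29≡3 → D
U(20)+J(9): 29≡3 → D
L(11)+Z(25): 36≡10 → K
C(2)+M(12): 14 → O
A(0)+S(18): 18 → S
E(4)+X(23): 27≡1 → B
V(21)+M(12): 33≡7 → H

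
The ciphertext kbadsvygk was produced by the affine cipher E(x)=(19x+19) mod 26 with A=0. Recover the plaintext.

The inverse of 19 mod 26 is 11, since 19·11=209≡1. Apply D(y)=11·(y−19) mod 26:
k(10): 11·(10−19)=-99≡5 → f
b(1): 11·(1−19)=-198≡10 → k
a(0): 11·(0−19)=-209≡25 → z
d(3): 11·(3−19)=-176≡6 → g
s(18): 11·(18−19)=-11≡15 → p
v(21): 11·(21−19)=22 → w
y(24): 11·(24−19)=55≡3 → d
g(6): 11·(6−19)=-143≡13 → n
k(10): 11·(10−19)=-99≡5 → f

fkzgpwdnf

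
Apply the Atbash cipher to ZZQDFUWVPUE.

Z(25) → A(0)
Z(25) → A(0)
Q(16) → J(9)
D(3) → W(22)
F(5) → U(20)
U(20) → F(5)
W(22) → D(3)
V(21) → E(4)
P(15) → K(10)
U(20) → F(5)
E(4) → V(21)

AAJWUFDEKFV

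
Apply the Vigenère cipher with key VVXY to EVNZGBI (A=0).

Repeat the key across the message: VVXYVVX
E(4)+V(21): 25 → Z
V(21)+V(21): 42≡16 → Q
N(13)+X(23): 36≡10 → K
Z(25)+Y(24): 49≡23 → X
G(6)+V(21): 27≡1 → B
B(1)+V(21): 22 → W
I(8)+X(23): 31≡5 → F

ZQKXBWF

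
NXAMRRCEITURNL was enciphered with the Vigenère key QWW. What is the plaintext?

Repeat the key across the ciphertext: QWWQWWQWWQWWQW
N(13)−Q(16): -3≡23 → X
X(23)−W(22): 1 → B
A(0)−W(22): -22≡4 → E
M(12)−Q(16): -4≡22 → W
R(17)−W(22): -5≡21 → V
R(17)−W(22): -5≡21 → V
C(2)−Q(16): -14≡12 → M
E(4)−W(22): -18≡8 → I
I(8)−W(22): -14≡12 → M
T(19)−Q(16): 3 → D
U(20)−W(22): -2≡24 → Y
R(17)−W(22): -5≡21 → V
N(13)−Q(16): -3≡23 → X
L(11)−W(22): -11≡15 → P

XBEWVVMIMDYVXP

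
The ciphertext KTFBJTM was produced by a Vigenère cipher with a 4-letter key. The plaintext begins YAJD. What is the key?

MTWY

Subtract each crib letter from the matching ciphertext letter (mod 26):
K(10)−Y(24)=-14≡12 → M
T(19)−A(0)=19 → T
F(5)−J(9)=-4≡22 → W
B(1)−D(3)=-2≡24 → Y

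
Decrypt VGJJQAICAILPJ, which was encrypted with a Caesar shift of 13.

V(21): 21−13=8 → I
G(6): 6−13=-7≡19 → T
J(9): 9−13=-4≡22 → W
J(9): 9−13=-4≡22 → W
Q(16): 16−13=3 → D
A(0): 0−13=-13≡13 → N
I(8): 8−13=-5≡21 → V
C(2): 2−13=-11≡15 → P
A(0): 0−13=-13≡13 → N
I(8): 8−13=-5≡21 → V
L(11): 11−13=-2≡24 → Y
P(15): 15−13=2 → C
J(9): 9−13=-4≡22 → W

ITWWDNVPNVYCW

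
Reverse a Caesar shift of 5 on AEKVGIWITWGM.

VZFQBDRDORBH

A(0): 0−5=-5≡21 → V
E(4): 4−5=-1≡25 → Z
K(10): 10−5=5 → F
V(21): 21−5=16 → Q
G(6): 6−5=1 → B
I(8): 8−5=3 → D
W(22): 22−5=17 → R
I(8): 8−5=3 → D
T(19): 19−5=14 → O
W(22): 22−5=17 → R
G(6): 6−5=1 → B
M(12): 12−5=7 → H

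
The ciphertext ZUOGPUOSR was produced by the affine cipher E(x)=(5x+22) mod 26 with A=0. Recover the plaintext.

LKOCJKOUZ

The inverse of 5 mod 26 is 21, since 5·21=105≡1. Apply D(y)=21·(y−22) mod 26:
Z(25): 21·(25−22)=63≡11 → L
U(20): 21·(20−22)=-42≡10 → K
O(14): 21·(14−22)=-168≡14 → O
G(6): 21·(6−22)=-336≡2 → C
P(15): 21·(15−22)=-147≡9 → J
U(20): 21·(20−22)=-42≡10 → K
O(14): 21·(14−22)=-168≡14 → O
S(18): 21·(18−22)=-84≡20 → U
R(17): 21·(17−22)=-105≡25 → Z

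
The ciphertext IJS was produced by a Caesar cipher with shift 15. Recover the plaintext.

TUD

I(8): 8−15=-7≡19 → T
J(9): 9−15=-6≡20 → U
S(18): 18−15=3 → D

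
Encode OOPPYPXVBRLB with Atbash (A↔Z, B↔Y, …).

O(14) → L(11)
O(14) → L(11)
P(15) → K(10)
P(15) → K(10)
Y(24) → B(1)
P(15) → K(10)
X(23) → C(2)
V(21) → E(4)
B(1) → Y(24)
R(17) → I(8)
L(11) → O(14)
B(1) → Y(24)

LLKKBKCEYIOY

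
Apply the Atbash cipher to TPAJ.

GKZQ

T(19) → G(6)
P(15) → K(10)
A(0) → Z(25)
J(9) → Q(16)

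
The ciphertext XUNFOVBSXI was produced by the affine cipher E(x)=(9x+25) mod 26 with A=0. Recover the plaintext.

The inverse of 9 mod 26 is 3, since 9·3=27≡1. Apply D(y)=3·(y−25) mod 26:
X(23): 3·(23−25)=-6≡20 → U
U(20): 3·(20−25)=-15≡11 → L
N(13): 3·(13−25)=-36≡16 → Q
F(5): 3·(5−25)=-60≡18 → S
O(14): 3·(14−25)=-33≡19 → T
V(21): 3·(21−25)=-12≡14 → O
B(1): 3·(1−25)=-72≡6 → G
S(18): 3·(18−25)=-21≡5 → F
X(23): 3·(23−25)=-6≡20 → U
I(8): 3·(8−25)=-51≡1 → B

ULQSTOGFUB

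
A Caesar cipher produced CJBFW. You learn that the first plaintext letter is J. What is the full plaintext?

From the crib: C(2)−J(9)=-7≡19, so the shift is 19.
Subtract 19 from each ciphertext letter:
C(2): 2−19=-17≡9 → J
J(9): 9−19=-10≡16 → Q
B(1): 1−19=-18≡8 → I
F(5): 5−19=-14≡12 → M
W(22): 22−19=3 → D

JQIMD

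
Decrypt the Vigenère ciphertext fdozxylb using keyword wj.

Repeat the key across the ciphertext: wjwjwjwj
f(5)−w(22): -17≡9 → j
d(3)−j(9): -6≡20 → u
o(14)−w(22): -8≡18 → s
z(25)−j(9): 16 → q
x(23)−w(22): 1 → b
y(24)−j(9): 15 → p
l(11)−w(22): -11≡15 → p
b(1)−j(9): -8≡18 → s

jusqbpps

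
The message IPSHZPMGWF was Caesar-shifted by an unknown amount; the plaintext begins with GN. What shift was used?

2

From the crib: I(8)−G(6)=2, so the shift is 2.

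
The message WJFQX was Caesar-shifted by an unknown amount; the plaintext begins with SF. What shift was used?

From the crib: W(22)−S(18)=4, so the shift is 4.

4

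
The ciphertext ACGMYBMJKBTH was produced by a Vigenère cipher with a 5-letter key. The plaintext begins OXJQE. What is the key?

MFXWU

Subtract each crib letter from the matching ciphertext letter (mod 26):
A(0)−O(14)=-14≡12 → M
C(2)−X(23)=-21≡5 → F
G(6)−J(9)=-3≡23 → X
M(12)−Q(16)=-4≡22 → W
Y(24)−E(4)=20 → U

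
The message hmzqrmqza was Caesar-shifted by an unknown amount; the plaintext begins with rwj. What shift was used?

From the crib: h(7)−r(17)=-10≡16, so the shift is 16.

16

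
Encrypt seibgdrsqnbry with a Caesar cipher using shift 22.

s(18): 18+22=40≡14 → o
e(4): 4+22=26≡0 → a
i(8): 8+22=30≡4 → e
b(1): 1+22=23 → x
g(6): 6+22=28≡2 → c
d(3): 3+22=25 → z
r(17): 17+22=39≡13 → n
s(18): 18+22=40≡14 → o
q(16): 16+22=38≡12 → m
n(13): 13+22=35≡9 → j
b(1): 1+22=23 → x
r(17): 17+22=39≡13 → n
y(24): 24+22=46≡20 → u

oaexcznomjxnu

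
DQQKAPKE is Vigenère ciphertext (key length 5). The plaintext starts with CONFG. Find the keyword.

Subtract each crib letter from the matching ciphertext letter (mod 26):
D(3)−C(2)=1 → B
Q(16)−O(14)=2 → C
Q(16)−N(13)=3 → D
K(10)−F(5)=5 → F
A(0)−G(6)=-6≡20 → U

BCDFU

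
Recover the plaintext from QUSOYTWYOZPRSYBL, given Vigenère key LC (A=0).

Repeat the key across the ciphertext: LCLCLCLCLCLCLCLC
Q(16)−L(11): 5 → F
U(20)−C(2): 18 → S
S(18)−L(11): 7 → H
O(14)−C(2): 12 → M
Y(24)−L(11): 13 → N
T(19)−C(2): 17 → R
W(22)−L(11): 11 → L
Y(24)−C(2): 22 → W
O(14)−L(11): 3 → D
Z(25)−C(2): 23 → X
P(15)−L(11): 4 → E
R(17)−C(2): 15 → P
S(18)−L(11): 7 → H
Y(24)−C(2): 22 → W
B(1)−L(11): -10≡16 → Q
L(11)−C(2): 9 → J

FSHMNRLWDXEPHWQJ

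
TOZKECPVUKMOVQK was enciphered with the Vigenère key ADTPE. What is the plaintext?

Repeat the key across the ciphertext: ADTPEADTPEADTPE
T(19)−A(0): 19 → T
O(14)−D(3): 11 → L
Z(25)−T(19): 6 → G
K(10)−P(15): -5≡21 → V
E(4)−E(4): 0 → A
C(2)−A(0): 2 → C
P(15)−D(3): 12 → M
V(21)−T(19): 2 → C
U(20)−P(15): 5 → F
K(10)−E(4): 6 → G
M(12)−A(0): 12 → M
O(14)−D(3): 11 → L
V(21)−T(19): 2 → C
Q(16)−P(15): 1 → B
K(10)−E(4): 6 → G

TLGVACMCFGMLCBG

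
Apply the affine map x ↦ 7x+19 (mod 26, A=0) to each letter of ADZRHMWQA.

TOMIQZRBT

A(0): 7·0+19=19 → T
D(3): 7·3+19=40≡14 → O
Z(25): 7·25+19=194≡12 → M
R(17): 7·17+19=138≡8 → I
H(7): 7·7+19=68≡16 → Q
M(12): 7·12+19=103≡25 → Z
W(22): 7·22+19=173≡17 → R
Q(16): 7·16+19=131≡1 → B
A(0): 7·0+19=19 → T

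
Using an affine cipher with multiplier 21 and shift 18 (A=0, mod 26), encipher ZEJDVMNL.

Z(25): 21·25+18=543≡23 → X
E(4): 21·4+18=102≡24 → Y
J(9): 21·9+18=207≡25 → Z
D(3): 21·3+18=81≡3 → D
V(21): 21·21+18=459≡17 → R
M(12): 21·12+18=270≡10 → K
N(13): 21·13+18=291≡5 → F
L(11): 21·11+18=249≡15 → P

XYZDRKFP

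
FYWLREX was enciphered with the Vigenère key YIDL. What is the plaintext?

HQTATWU

Repeat the key across the ciphertext: YIDLYID
F(5)−Y(24): -19≡7 → H
Y(24)−I(8): 16 → Q
W(22)−D(3): 19 → T
L(11)−L(11): 0 → A
R(17)−Y(24): -7≡19 → T
E(4)−I(8): -4≡22 → W
X(23)−D(3): 20 → U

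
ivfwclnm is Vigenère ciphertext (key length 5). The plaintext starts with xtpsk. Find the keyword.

lcqes

Subtract each crib letter from the matching ciphertext letter (mod 26):
i(8)−x(23)=-15≡11 → l
v(21)−t(19)=2 → c
f(5)−p(15)=-10≡16 → q
w(22)−s(18)=4 → e
c(2)−k(10)=-8≡18 → s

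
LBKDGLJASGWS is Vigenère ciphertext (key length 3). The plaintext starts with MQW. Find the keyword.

ZLO

Subtract each crib letter from the matching ciphertext letter (mod 26):
L(11)−M(12)=-1≡25 → Z
B(1)−Q(16)=-15≡11 → L
K(10)−W(22)=-12≡14 → O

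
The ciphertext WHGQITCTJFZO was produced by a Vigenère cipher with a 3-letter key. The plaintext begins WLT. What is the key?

AWN

Subtract each crib letter from the matching ciphertext letter (mod 26):
W(22)−W(22)=0 → A
H(7)−L(11)=-4≡22 → W
G(6)−T(19)=-13≡13 → N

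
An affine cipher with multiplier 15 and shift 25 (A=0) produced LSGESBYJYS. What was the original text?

GDXJDOTSTD

The inverse of 15 mod 26 is 7, since 15·7=105≡1. Apply D(y)=7·(y−25) mod 26:
L(11): 7·(11−25)=-98≡6 → G
S(18): 7·(18−25)=-49≡3 → D
G(6): 7·(6−25)=-133≡23 → X
E(4): 7·(4−25)=-147≡9 → J
S(18): 7·(18−25)=-49≡3 → D
B(1): 7·(1−25)=-168≡14 → O
Y(24): 7·(24−25)=-7≡19 → T
J(9): 7·(9−25)=-112≡18 → S
Y(24): 7·(24−25)=-7≡19 → T
S(18): 7·(18−25)=-49≡3 → D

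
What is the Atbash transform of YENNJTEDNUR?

Y(24) → B(1)
E(4) → V(21)
N(13) → M(12)
N(13) → M(12)
J(9) → Q(16)
T(19) → G(6)
E(4) → V(21)
D(3) → W(22)
N(13) → M(12)
U(20) → F(5)
R(17) → I(8)

BVMMQGVWMFI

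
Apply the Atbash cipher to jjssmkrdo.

j(9) → q(16)
j(9) → q(16)
s(18) → h(7)
s(18) → h(7)
m(12) → n(13)
k(10) → p(15)
r(17) → i(8)
d(3) → w(22)
o(14) → l(11)

qqhhnpiwl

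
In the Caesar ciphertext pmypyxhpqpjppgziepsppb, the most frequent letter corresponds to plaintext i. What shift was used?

The most frequent ciphertext letter is p (appears 9 times).
p is position 15; i is position 8.
Shift = 7.

7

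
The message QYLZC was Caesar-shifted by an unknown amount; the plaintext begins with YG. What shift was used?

From the crib: Q(16)−Y(24)=-8≡18, so the shift is 18.

18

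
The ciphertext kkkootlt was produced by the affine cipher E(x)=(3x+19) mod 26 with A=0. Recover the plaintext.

xxxhhaga

The inverse of 3 mod 26 is 9, since 3·9=27≡1. Apply D(y)=9·(y−19) mod 26:
k(10): 9·(10−19)=-81≡23 → x
k(10): 9·(10−19)=-81≡23 → x
k(10): 9·(10−19)=-81≡23 → x
o(14): 9·(14−19)=-45≡7 → h
o(14): 9·(14−19)=-45≡7 → h
t(19): 9·(19−19)=0 → a
l(11): 9·(11−19)=-72≡6 → g
t(19): 9·(19−19)=0 → a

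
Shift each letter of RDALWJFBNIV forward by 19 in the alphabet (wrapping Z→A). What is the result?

R(17): 17+19=36≡10 → K
D(3): 3+19=22 → W
A(0): 0+19=19 → T
L(11): 11+19=30≡4 → E
W(22): 22+19=41≡15 → P
J(9): 9+19=28≡2 → C
F(5): 5+19=24 → Y
B(1): 1+19=20 → U
N(13): 13+19=32≡6 → G
I(8): 8+19=27≡1 → B
V(21): 21+19=40≡14 → O

KWTEPCYUGBO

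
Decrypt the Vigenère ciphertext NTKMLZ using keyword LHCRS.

Repeat the key across the ciphertext: LHCRSL
N(13)−L(11): 2 → C
T(19)−H(7): 12 → M
K(10)−C(2): 8 → I
M(12)−R(17): -5≡21 → V
L(11)−S(18): -7≡19 → T
Z(25)−L(11): 14 → O

CMIVTO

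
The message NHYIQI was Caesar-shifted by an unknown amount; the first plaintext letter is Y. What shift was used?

From the crib: N(13)−Y(24)=-11≡15, so the shift is 15.

15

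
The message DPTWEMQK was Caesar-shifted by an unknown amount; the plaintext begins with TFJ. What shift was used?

10

From the crib: D(3)−T(19)=-16≡10, so the shift is 10.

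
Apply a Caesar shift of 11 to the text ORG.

O(14): 14+11=25 → Z
R(17): 17+11=28≡2 → C
G(6): 6+11=17 → R

ZCR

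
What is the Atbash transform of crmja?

xinqz

c(2) → x(23)
r(17) → i(8)
m(12) → n(13)
j(9) → q(16)
a(0) → z(25)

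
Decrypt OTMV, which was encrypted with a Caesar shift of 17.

O(14): 14−17=-3≡23 → X
T(19): 19−17=2 → C
M(12): 12−17=-5≡21 → V
V(21): 21−17=4 → E

XCVE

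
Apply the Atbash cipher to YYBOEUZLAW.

BBYLVFAOZD

Y(24) → B(1)
Y(24) → B(1)
B(1) → Y(24)
O(14) → L(11)
E(4) → V(21)
U(20) → F(5)
Z(25) → A(0)
L(11) → O(14)
A(0) → Z(25)
W(22) → D(3)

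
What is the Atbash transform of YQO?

BJL

Y(24) → B(1)
Q(16) → J(9)
O(14) → L(11)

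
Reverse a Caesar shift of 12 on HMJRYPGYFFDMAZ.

VAXFMDUMTTRAON

H(7): 7−12=-5≡21 → V
M(12): 12−12=0 → A
J(9): 9−12=-3≡23 → X
R(17): 17−12=5 → F
Y(24): 24−12=12 → M
P(15): 15−12=3 → D
G(6): 6−12=-6≡20 → U
Y(24): 24−12=12 → M
F(5): 5−12=-7≡19 → T
F(5): 5−12=-7≡19 → T
D(3): 3−12=-9≡17 → R
M(12): 12−12=0 → A
A(0): 0−12=-12≡14 → O
Z(25): 25−12=13 → N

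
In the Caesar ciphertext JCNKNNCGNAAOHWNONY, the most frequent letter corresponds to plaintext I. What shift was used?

5

The most frequent ciphertext letter is N (appears 6 times).
N is position 13; I is position 8.
Shift = 5.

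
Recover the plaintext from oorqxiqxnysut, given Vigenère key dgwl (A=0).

livfucumkswjq

Repeat the key across the ciphertext: dgwldgwldgwld
o(14)−d(3): 11 → l
o(14)−g(6): 8 → i
r(17)−w(22): -5≡21 → v
q(16)−l(11): 5 → f
x(23)−d(3): 20 → u
i(8)−g(6): 2 → c
q(16)−w(22): -6≡20 → u
x(23)−l(11): 12 → m
n(13)−d(3): 10 → k
y(24)−g(6): 18 → s
s(18)−w(22): -4≡22 → w
u(20)−l(11): 9 → j
t(19)−d(3): 16 → q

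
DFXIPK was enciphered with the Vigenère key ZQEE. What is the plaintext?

EPTEQU

Repeat the key across the ciphertext: ZQEEZQ
D(3)−Z(25): -22≡4 → E
F(5)−Q(16): -11≡15 → P
X(23)−E(4): 19 → T
I(8)−E(4): 4 → E
P(15)−Z(25): -10≡16 → Q
K(10)−Q(16): -6≡20 → U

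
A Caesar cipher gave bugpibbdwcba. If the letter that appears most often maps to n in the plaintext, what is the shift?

The most frequent ciphertext letter is b (appears 4 times).
b is position 1; n is position 13.
Shift = -12≡14.

14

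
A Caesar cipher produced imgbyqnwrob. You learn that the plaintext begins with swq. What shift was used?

16

From the crib: i(8)−s(18)=-10≡16, so the shift is 16.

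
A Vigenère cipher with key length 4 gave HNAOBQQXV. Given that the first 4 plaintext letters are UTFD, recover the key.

NUVL

Subtract each crib letter from the matching ciphertext letter (mod 26):
H(7)−U(20)=-13≡13 → N
N(13)−T(19)=-6≡20 → U
A(0)−F(5)=-5≡21 → V
O(14)−D(3)=11 → L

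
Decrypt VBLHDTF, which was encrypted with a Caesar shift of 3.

SYIEAQC

V(21): 21−3=18 → S
B(1): 1−3=-2≡24 → Y
L(11): 11−3=8 → I
H(7): 7−3=4 → E
D(3): 3−3=0 → A
T(19): 19−3=16 → Q
F(5): 5−3=2 → C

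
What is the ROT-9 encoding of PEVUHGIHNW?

YNEDQPRQWF

P(15): 15+9=24 → Y
E(4): 4+9=13 → N
V(21): 21+9=30≡4 → E
U(20): 20+9=29≡3 → D
H(7): 7+9=16 → Q
G(6): 6+9=15 → P
I(8): 8+9=17 → R
H(7): 7+9=16 → Q
N(13): 13+9=22 → W
W(22): 22+9=31≡5 → F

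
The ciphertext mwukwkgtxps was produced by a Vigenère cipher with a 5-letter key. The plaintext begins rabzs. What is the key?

vwtle

Subtract each crib letter from the matching ciphertext letter (mod 26):
m(12)−r(17)=-5≡21 → v
w(22)−a(0)=22 → w
u(20)−b(1)=19 → t
k(10)−z(25)=-15≡11 → l
w(22)−s(18)=4 → e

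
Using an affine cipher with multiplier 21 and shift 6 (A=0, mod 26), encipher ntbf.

tpbh

n(13): 21·13+6=279≡19 → t
t(19): 21·19+6=405≡15 → p
b(1): 21·1+6=27≡1 → b
f(5): 21·5+6=111≡7 → h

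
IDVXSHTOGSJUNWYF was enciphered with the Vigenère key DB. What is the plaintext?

FCSWPGQNDRGTKVVE

Repeat the key across the ciphertext: DBDBDBDBDBDBDBDB
I(8)−D(3): 5 → F
D(3)−B(1): 2 → C
V(21)−D(3): 18 → S
X(23)−B(1): 22 → W
S(18)−D(3): 15 → P
H(7)−B(1): 6 → G
T(19)−D(3): 16 → Q
O(14)−B(1): 13 → N
G(6)−D(3): 3 → D
S(18)−B(1): 17 → R
J(9)−D(3): 6 → G
U(20)−B(1): 19 → T
N(13)−D(3): 10 → K
W(22)−B(1): 21 → V
Y(24)−D(3): 21 → V
F(5)−B(1): 4 → E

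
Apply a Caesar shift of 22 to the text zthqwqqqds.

z(25): 25+22=47≡21 → v
t(19): 19+22=41≡15 → p
h(7): 7+22=29≡3 → d
q(16): 16+22=38≡12 → m
w(22): 22+22=44≡18 → s
q(16): 16+22=38≡12 → m
q(16): 16+22=38≡12 → m
q(16): 16+22=38≡12 → m
d(3): 3+22=25 → z
s(18): 18+22=40≡14 → o

vpdmsmmmzo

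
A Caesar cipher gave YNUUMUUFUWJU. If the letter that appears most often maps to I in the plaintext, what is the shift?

The most frequent ciphertext letter is U (appears 6 times).
U is position 20; I is position 8.
Shift = 12.

12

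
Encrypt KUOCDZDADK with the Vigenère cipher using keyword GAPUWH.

Repeat the key across the message: GAPUWHGAPU
K(10)+G(6): 16 → Q
U(20)+A(0): 20 → U
O(14)+P(15): 29≡3 → D
C(2)+U(20): 22 → W
D(3)+W(22): 25 → Z
Z(25)+H(7): 32≡6 → G
D(3)+G(6): 9 → J
A(0)+A(0): 0 → A
D(3)+P(15): 18 → S
K(10)+U(20): 30≡4 → E

QUDWZGJASE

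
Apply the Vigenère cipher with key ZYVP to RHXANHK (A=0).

QFSPMFF

Repeat the key across the message: ZYVPZYV
R(17)+Z(25): 42≡16 → Q
H(7)+Y(24): 31≡5 → F
X(23)+V(21): 44≡18 → S
A(0)+P(15): 15 → P
N(13)+Z(25): 38≡12 → M
H(7)+Y(24): 31≡5 → F
K(10)+V(21): 31≡5 → F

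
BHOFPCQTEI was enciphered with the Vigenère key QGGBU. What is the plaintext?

Repeat the key across the ciphertext: QGGBUQGGBU
B(1)−Q(16): -15≡11 → L
H(7)−G(6): 1 → B
O(14)−G(6): 8 → I
F(5)−B(1): 4 → E
P(15)−U(20): -5≡21 → V
C(2)−Q(16): -14≡12 → M
Q(16)−G(6): 10 → K
T(19)−G(6): 13 → N
E(4)−B(1): 3 → D
I(8)−U(20): -12≡14 → O

LBIEVMKNDO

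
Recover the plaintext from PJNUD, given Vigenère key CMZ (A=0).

NXOSR

Repeat the key across the ciphertext: CMZCM
P(15)−C(2): 13 → N
J(9)−M(12): -3≡23 → X
N(13)−Z(25): -12≡14 → O
U(20)−C(2): 18 → S
D(3)−M(12): -9≡17 → R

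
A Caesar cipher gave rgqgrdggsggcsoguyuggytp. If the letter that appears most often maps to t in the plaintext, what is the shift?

13

The most frequent ciphertext letter is g (appears 9 times).
g is position 6; t is position 19.
Shift = -13≡13.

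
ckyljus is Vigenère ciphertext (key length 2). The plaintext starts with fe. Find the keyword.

xg

Subtract each crib letter from the matching ciphertext letter (mod 26):
c(2)−f(5)=-3≡23 → x
k(10)−e(4)=6 → g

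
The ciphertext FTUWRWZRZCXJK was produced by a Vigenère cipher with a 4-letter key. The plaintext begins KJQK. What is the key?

VKEM

Subtract each crib letter from the matching ciphertext letter (mod 26):
F(5)−K(10)=-5≡21 → V
T(19)−J(9)=10 → K
U(20)−Q(16)=4 → E
W(22)−K(10)=12 → M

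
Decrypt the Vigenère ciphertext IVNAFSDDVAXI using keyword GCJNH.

CTENYMBUITRG

Repeat the key across the ciphertext: GCJNHGCJNHGC
I(8)−G(6): 2 → C
V(21)−C(2): 19 → T
N(13)−J(9): 4 → E
A(0)−N(13): -13≡13 → N
F(5)−H(7): -2≡24 → Y
S(18)−G(6): 12 → M
D(3)−C(2): 1 → B
D(3)−J(9): -6≡20 → U
V(21)−N(13): 8 → I
A(0)−H(7): -7≡19 → T
X(23)−G(6): 17 → R
I(8)−C(2): 6 → G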